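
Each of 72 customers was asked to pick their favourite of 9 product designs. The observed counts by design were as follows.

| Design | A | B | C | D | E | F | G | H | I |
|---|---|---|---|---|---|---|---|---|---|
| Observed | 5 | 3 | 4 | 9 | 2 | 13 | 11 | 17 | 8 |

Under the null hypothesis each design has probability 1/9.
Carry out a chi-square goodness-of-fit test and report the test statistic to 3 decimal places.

25.250

Expected count for each of the 9 categories: 72/9 = 8.
cat         O        E   (O−E)²/E
A           5        8     1.1250
B           3        8     3.1250
C           4        8     2.0000
D           9        8     0.1250
E           2        8     4.5000
F          13        8     3.1250
G          11        8     1.1250
H          17        8    10.1250
I           8        8     0.0000
Sum = 25.250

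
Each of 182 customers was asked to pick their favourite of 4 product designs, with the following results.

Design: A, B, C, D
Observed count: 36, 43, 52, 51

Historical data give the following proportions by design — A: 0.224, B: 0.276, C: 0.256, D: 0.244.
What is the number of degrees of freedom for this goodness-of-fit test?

There are k = 4 categories and no parameters were estimated from the data, so df = 4 − 1 = 3.

3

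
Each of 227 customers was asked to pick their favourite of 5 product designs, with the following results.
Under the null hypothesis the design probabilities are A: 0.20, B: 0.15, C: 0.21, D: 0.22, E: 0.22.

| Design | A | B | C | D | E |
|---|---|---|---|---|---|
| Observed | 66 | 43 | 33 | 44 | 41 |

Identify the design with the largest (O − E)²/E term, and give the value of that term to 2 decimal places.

A, 9.35

Expected counts E_i = n·p_i: 227×0.20 = 45.4, 227×0.15 = 34.05, 227×0.21 = 47.67, 227×0.22 = 49.94, 227×0.22 = 49.94.
cat         O        E   (O−E)²/E
A          66     45.4      9.347
B          43    34.05      2.352
C          33    47.67      4.515
D          44    49.94      0.707
E          41    49.94      1.600
The largest term is for A: 9.35.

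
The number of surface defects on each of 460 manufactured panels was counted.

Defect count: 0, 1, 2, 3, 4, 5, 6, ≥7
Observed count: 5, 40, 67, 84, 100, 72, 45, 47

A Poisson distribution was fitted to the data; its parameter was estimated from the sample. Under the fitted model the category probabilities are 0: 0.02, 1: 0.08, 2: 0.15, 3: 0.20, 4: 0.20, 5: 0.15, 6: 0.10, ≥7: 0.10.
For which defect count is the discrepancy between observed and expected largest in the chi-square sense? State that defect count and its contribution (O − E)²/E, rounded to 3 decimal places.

0, 1.917

Expected counts E_i = n·p_i: 460×0.02 = 9.2, 460×0.08 = 36.8, 460×0.15 = 69, 460×0.20 = 92, 460×0.20 = 92, 460×0.15 = 69, 460×0.10 = 46, 460×0.10 = 46.
χ² = (5−9.2)²/9.2 + (40−36.8)²/36.8 + (67−69)²/69 + (84−92)²/92 + (100−92)²/92 + (72−69)²/69 + (45−46)²/46 + (47−46)²/46
   = 1.9174 + 0.2783 + 0.0580 + 0.6957 + 0.6957 + 0.1304 + 0.0217 + 0.0217
The largest term is for 0: 1.917.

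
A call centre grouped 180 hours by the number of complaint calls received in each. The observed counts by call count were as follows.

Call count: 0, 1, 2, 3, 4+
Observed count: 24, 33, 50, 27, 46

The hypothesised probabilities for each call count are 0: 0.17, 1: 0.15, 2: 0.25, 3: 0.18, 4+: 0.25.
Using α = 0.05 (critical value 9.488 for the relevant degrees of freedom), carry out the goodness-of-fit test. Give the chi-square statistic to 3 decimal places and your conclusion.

Expected counts E_i = n·p_i: 180×0.17 = 30.6, 180×0.15 = 27, 180×0.25 = 45, 180×0.18 = 32.4, 180×0.25 = 45.
cat         O        E   (O−E)²/E
0          24     30.6     1.4235
1          33       27     1.3333
2          50       45     0.5556
3          27     32.4     0.9000
4+         46       45     0.0222
Sum = 4.235
df = 4. Since 4.235 < 9.488, we do not reject H₀.

4.235; do not reject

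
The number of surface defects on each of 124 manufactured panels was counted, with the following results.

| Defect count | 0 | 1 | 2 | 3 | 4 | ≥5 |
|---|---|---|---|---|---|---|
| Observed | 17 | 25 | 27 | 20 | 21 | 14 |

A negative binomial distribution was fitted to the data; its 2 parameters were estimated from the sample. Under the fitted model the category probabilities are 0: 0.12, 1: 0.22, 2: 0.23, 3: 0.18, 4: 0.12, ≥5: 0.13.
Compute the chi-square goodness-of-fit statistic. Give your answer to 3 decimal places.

Expected counts E_i = n·p_i: 124×0.12 = 14.88, 124×0.22 = 27.28, 124×0.23 = 28.52, 124×0.18 = 22.32, 124×0.12 = 14.88, 124×0.13 = 16.12.
cat         O        E   (O−E)²/E
0          17    14.88     0.3020
1          25    27.28     0.1906
2          27    28.52     0.0810
3          20    22.32     0.2411
4          21    14.88     2.5171
≥5         14    16.12     0.2788
Sum = 3.611

3.611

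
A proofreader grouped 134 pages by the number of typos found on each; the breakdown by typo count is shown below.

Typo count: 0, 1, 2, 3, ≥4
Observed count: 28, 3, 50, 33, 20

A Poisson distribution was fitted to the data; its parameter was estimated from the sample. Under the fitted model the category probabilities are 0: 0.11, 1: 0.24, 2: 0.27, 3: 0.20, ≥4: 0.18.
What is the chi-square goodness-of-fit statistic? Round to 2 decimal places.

Expected counts E_i = n·p_i: 134×0.11 = 14.74, 134×0.24 = 32.16, 134×0.27 = 36.18, 134×0.20 = 26.8, 134×0.18 = 24.12.
cat         O        E   (O−E)²/E
0          28    14.74     11.929
1           3    32.16     26.440
2          50    36.18      5.279
3          33     26.8      1.434
≥4         20    24.12      0.704
Sum = 45.79

45.79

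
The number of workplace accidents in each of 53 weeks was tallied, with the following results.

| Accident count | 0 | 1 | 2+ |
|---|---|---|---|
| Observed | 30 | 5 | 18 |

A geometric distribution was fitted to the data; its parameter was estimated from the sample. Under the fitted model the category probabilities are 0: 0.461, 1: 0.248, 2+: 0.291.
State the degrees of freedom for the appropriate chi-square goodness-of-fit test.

1

There are k = 3 categories and 1 parameter estimated from the data, so df = 3 − 1 − 1 = 1.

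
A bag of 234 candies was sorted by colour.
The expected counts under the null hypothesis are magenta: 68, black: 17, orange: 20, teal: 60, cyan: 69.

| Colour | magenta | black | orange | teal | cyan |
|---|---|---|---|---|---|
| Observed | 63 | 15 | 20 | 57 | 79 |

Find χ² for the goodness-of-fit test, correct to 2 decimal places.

χ² = (63−68)²/68 + (15−17)²/17 + (20−20)²/20 + (57−60)²/60 + (79−69)²/69
   = 0.368 + 0.235 + 0.000 + 0.150 + 1.449
Sum = 2.20

2.20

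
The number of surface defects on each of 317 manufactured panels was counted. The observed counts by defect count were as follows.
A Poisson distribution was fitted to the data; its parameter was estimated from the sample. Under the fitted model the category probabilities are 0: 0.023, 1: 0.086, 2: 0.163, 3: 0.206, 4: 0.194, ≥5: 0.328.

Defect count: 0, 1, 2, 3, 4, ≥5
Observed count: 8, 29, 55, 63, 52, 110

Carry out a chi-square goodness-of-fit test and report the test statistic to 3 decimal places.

Expected counts E_i = n·p_i: 317×0.023 = 7.291, 317×0.086 = 27.262, 317×0.163 = 51.671, 317×0.206 = 65.302, 317×0.194 = 61.498, 317×0.328 = 103.976.
cat         O        E   (O−E)²/E
0           8    7.291     0.0689
1          29   27.262     0.1108
2          55   51.671     0.2145
3          63   65.302     0.0811
4          52   61.498     1.4669
≥5        110  103.976     0.3490
Sum = 2.291

2.291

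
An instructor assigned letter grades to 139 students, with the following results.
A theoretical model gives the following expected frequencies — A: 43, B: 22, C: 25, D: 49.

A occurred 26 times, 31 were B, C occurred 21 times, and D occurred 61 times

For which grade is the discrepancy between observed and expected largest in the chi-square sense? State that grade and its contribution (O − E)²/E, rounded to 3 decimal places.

A, 6.721

cat         O        E   (O−E)²/E
A          26       43     6.7209
B          31       22     3.6818
C          21       25     0.6400
D          61       49     2.9388
The largest term is for A: 6.721.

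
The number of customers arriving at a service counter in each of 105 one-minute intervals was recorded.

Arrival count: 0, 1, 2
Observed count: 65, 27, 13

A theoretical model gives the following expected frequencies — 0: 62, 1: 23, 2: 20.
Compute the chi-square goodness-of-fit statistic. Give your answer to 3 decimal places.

3.291

0: (65 − 62)²/62 = 9/62 = 0.1452
1: (27 − 23)²/23 = 16/23 = 0.6957
2: (13 − 20)²/20 = 49/20 = 2.4500
Sum = 3.291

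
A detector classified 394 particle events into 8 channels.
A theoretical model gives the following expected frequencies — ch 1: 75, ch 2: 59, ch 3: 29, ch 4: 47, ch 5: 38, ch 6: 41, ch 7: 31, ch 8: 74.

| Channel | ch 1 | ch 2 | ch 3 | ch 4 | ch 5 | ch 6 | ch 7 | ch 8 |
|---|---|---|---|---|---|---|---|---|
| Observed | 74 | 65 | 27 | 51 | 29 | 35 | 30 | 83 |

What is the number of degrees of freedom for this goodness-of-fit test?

7

There are k = 8 categories and no parameters were estimated from the data, so df = 8 − 1 = 7.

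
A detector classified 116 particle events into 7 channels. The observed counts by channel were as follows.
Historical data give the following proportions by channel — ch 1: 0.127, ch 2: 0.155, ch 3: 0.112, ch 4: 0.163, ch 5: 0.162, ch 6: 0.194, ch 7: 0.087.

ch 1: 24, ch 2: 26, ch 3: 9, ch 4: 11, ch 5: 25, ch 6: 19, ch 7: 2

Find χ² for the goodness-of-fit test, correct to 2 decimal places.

23.03

Expected counts E_i = n·p_i: 116×0.127 = 14.732, 116×0.155 = 17.98, 116×0.112 = 12.992, 116×0.163 = 18.908, 116×0.162 = 18.792, 116×0.194 = 22.504, 116×0.087 = 10.092.
ch 1: (24 − 14.732)²/14.732 = 85.895824/14.732 = 5.831
ch 2: (26 − 17.98)²/17.98 = 64.3204/17.98 = 3.577
ch 3: (9 − 12.992)²/12.992 = 15.936064/12.992 = 1.227
ch 4: (11 − 18.908)²/18.908 = 62.536464/18.908 = 3.307
ch 5: (25 − 18.792)²/18.792 = 38.539264/18.792 = 2.051
ch 6: (19 − 22.504)²/22.504 = 12.278016/22.504 = 0.546
ch 7: (2 − 10.092)²/10.092 = 65.480464/10.092 = 6.488
Sum = 23.03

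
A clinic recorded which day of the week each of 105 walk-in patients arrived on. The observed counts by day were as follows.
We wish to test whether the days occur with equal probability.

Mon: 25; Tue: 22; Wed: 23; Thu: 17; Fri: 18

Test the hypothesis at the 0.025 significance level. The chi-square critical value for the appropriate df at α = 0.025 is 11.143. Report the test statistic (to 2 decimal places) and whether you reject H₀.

Under H₀ each category has probability 1/5, so each expected count is 105/5 = 21.
χ² = (25−21)²/21 + (22−21)²/21 + (23−21)²/21 + (17−21)²/21 + (18−21)²/21
   = 0.762 + 0.048 + 0.190 + 0.762 + 0.429
Sum = 2.19
df = 4. Since 2.19 < 11.143, we do not reject H₀.

2.19; do not reject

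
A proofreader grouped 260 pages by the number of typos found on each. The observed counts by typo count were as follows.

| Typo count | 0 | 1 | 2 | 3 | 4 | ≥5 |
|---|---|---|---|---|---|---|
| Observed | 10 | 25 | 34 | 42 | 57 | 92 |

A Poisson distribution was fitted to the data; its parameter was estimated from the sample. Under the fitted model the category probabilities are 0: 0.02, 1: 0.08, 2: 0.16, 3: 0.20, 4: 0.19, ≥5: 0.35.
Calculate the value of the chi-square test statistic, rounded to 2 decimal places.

9.77

Expected counts E_i = n·p_i: 260×0.02 = 5.2, 260×0.08 = 20.8, 260×0.16 = 41.6, 260×0.20 = 52, 260×0.19 = 49.4, 260×0.35 = 91.
0: (10 − 5.2)²/5.2 = 23.04/5.2 = 4.431
1: (25 − 20.8)²/20.8 = 17.64/20.8 = 0.848
2: (34 − 41.6)²/41.6 = 57.76/41.6 = 1.388
3: (42 − 52)²/52 = 100/52 = 1.923
4: (57 − 49.4)²/49.4 = 57.76/49.4 = 1.169
≥5: (92 − 91)²/91 = 1/91 = 0.011
Sum = 9.77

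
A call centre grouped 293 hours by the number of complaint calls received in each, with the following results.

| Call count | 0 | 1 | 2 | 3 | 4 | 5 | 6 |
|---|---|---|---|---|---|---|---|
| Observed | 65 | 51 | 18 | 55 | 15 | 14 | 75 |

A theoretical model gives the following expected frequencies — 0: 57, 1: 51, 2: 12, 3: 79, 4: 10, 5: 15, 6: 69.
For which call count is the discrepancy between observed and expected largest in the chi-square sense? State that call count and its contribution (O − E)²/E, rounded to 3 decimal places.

cat         O        E   (O−E)²/E
0          65       57     1.1228
1          51       51     0.0000
2          18       12     3.0000
3          55       79     7.2911
4          15       10     2.5000
5          14       15     0.0667
6          75       69     0.5217
The largest term is for 3: 7.291.

3, 7.291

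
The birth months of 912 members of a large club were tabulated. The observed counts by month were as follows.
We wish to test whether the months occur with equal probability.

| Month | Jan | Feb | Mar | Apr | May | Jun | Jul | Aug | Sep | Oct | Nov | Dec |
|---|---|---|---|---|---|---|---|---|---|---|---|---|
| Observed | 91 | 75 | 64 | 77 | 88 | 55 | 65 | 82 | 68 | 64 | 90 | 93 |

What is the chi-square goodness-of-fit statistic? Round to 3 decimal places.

23.763

Under H₀ each category has probability 1/12, so each expected count is 912/12 = 76.
χ² = (91−76)²/76 + (75−76)²/76 + (64−76)²/76 + (77−76)²/76 + (88−76)²/76 + (55−76)²/76 + (65−76)²/76 + (82−76)²/76 + (68−76)²/76 + (64−76)²/76 + (90−76)²/76 + (93−76)²/76
   = 2.9605 + 0.0132 + 1.8947 + 0.0132 + 1.8947 + 5.8026 + 1.5921 + 0.4737 + 0.8421 + 1.8947 + 2.5789 + 3.8026
Sum = 23.763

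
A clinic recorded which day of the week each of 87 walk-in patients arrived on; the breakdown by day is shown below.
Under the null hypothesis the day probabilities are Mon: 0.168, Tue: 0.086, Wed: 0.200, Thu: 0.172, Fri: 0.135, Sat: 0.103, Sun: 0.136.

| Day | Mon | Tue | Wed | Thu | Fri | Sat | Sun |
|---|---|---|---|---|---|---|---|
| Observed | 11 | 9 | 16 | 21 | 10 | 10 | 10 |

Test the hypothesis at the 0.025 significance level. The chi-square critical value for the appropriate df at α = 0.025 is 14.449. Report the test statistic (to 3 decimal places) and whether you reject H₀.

Expected counts E_i = n·p_i: 87×0.168 = 14.616, 87×0.086 = 7.482, 87×0.200 = 17.4, 87×0.172 = 14.964, 87×0.135 = 11.745, 87×0.103 = 8.961, 87×0.136 = 11.832.
χ² = (11−14.616)²/14.616 + (9−7.482)²/7.482 + (16−17.4)²/17.4 + (21−14.964)²/14.964 + (10−11.745)²/11.745 + (10−8.961)²/8.961 + (10−11.832)²/11.832
   = 0.8946 + 0.3080 + 0.1126 + 2.4347 + 0.2593 + 0.1205 + 0.2837
Sum = 4.413
df = 6. Since 4.413 < 14.449, we do not reject H₀.

4.413; do not reject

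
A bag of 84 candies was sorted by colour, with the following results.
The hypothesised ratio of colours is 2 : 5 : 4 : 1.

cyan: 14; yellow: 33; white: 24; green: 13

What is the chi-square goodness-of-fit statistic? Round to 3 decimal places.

Ratio total = 12. Expected counts: 84×2/12 = 14, 84×5/12 = 35, 84×4/12 = 28, 84×1/12 = 7.
cyan: (14 − 14)²/14 = 0/14 = 0.0000
yellow: (33 − 35)²/35 = 4/35 = 0.1143
white: (24 − 28)²/28 = 16/28 = 0.5714
green: (13 − 7)²/7 = 36/7 = 5.1429
Sum = 5.829

5.829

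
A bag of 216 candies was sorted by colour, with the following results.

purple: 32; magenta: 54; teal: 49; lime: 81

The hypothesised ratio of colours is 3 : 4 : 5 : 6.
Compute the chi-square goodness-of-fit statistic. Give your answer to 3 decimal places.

Ratio total = 18. Expected counts: 216×3/18 = 36, 216×4/18 = 48, 216×5/18 = 60, 216×6/18 = 72.
cat          O        E   (O−E)²/E
purple      32       36     0.4444
magenta     54       48     0.7500
teal        49       60     2.0167
lime        81       72     1.1250
Sum = 4.336

4.336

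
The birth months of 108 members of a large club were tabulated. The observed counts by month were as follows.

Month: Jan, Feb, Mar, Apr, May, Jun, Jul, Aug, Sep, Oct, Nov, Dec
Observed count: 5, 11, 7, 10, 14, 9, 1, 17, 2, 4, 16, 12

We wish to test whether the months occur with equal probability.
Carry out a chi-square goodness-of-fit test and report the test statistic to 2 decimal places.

Under H₀ each category has probability 1/12, so each expected count is 108/12 = 9.
χ² = (5−9)²/9 + (11−9)²/9 + (7−9)²/9 + (10−9)²/9 + (14−9)²/9 + (9−9)²/9 + (1−9)²/9 + (17−9)²/9 + (2−9)²/9 + (4−9)²/9 + (16−9)²/9 + (12−9)²/9
   = 1.778 + 0.444 + 0.444 + 0.111 + 2.778 + 0.000 + 7.111 + 7.111 + 5.444 + 2.778 + 5.444 + 1.000
Sum = 34.44

34.44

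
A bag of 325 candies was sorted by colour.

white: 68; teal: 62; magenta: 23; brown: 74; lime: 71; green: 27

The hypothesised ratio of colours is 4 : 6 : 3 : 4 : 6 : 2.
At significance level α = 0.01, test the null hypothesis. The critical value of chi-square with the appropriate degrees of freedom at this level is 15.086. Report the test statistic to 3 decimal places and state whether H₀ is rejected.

24.744; reject

Ratio total = 25. Expected counts: 325×4/25 = 52, 325×6/25 = 78, 325×3/25 = 39, 325×4/25 = 52, 325×6/25 = 78, 325×2/25 = 26.
χ² = (68−52)²/52 + (62−78)²/78 + (23−39)²/39 + (74−52)²/52 + (71−78)²/78 + (27−26)²/26
   = 4.9231 + 3.2821 + 6.5641 + 9.3077 + 0.6282 + 0.0385
Sum = 24.744
df = 5. Since 24.744 > 15.086, we reject H₀.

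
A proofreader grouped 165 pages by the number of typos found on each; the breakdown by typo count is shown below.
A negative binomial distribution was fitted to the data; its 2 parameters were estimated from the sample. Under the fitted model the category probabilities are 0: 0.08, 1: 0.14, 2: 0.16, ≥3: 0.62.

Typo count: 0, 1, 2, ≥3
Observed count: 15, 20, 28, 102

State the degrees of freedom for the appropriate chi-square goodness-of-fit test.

There are k = 4 categories and 2 parameters estimated from the data, so df = 4 − 1 − 2 = 1.

1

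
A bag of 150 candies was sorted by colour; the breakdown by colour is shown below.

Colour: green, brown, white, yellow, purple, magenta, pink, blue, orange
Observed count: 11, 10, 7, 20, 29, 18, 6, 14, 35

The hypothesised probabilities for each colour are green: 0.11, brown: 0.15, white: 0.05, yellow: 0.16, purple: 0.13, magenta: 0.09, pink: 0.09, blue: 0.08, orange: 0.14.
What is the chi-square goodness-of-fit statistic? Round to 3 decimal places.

29.439

Expected counts E_i = n·p_i: 150×0.11 = 16.5, 150×0.15 = 22.5, 150×0.05 = 7.5, 150×0.16 = 24, 150×0.13 = 19.5, 150×0.09 = 13.5, 150×0.09 = 13.5, 150×0.08 = 12, 150×0.14 = 21.
cat          O        E   (O−E)²/E
green       11     16.5     1.8333
brown       10     22.5     6.9444
white        7      7.5     0.0333
yellow      20       24     0.6667
purple      29     19.5     4.6282
magenta     18     13.5     1.5000
pink         6     13.5     4.1667
blue        14       12     0.3333
orange      35       21     9.3333
Sum = 29.439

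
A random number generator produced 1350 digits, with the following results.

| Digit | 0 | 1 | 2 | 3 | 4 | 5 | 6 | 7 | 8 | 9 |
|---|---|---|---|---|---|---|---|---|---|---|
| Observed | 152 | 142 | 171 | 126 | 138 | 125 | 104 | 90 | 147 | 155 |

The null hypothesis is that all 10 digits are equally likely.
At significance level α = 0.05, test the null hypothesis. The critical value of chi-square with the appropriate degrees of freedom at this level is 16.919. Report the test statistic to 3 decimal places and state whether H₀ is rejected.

Under H₀ each category has probability 1/10, so each expected count is 1350/10 = 135.
cat         O        E   (O−E)²/E
0         152      135     2.1407
1         142      135     0.3630
2         171      135     9.6000
3         126      135     0.6000
4         138      135     0.0667
5         125      135     0.7407
6         104      135     7.1185
7          90      135    15.0000
8         147      135     1.0667
9         155      135     2.9630
Sum = 39.659
df = 9. Since 39.659 > 16.919, we reject H₀.

39.659; reject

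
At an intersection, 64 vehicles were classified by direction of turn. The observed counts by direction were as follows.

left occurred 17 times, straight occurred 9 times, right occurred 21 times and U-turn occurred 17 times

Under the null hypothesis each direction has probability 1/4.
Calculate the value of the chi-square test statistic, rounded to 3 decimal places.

Expected count for each of the 4 categories: 64/4 = 16.
left: (17 − 16)²/16 = 1/16 = 0.0625
straight: (9 − 16)²/16 = 49/16 = 3.0625
right: (21 − 16)²/16 = 25/16 = 1.5625
U-turn: (17 − 16)²/16 = 1/16 = 0.0625
Sum = 4.750

4.750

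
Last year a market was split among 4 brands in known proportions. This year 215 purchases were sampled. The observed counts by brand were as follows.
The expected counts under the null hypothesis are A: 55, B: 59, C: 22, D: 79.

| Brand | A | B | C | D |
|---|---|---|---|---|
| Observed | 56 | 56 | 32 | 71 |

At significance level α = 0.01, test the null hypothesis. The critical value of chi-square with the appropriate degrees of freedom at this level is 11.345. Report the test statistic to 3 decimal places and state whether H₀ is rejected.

5.526; do not reject

χ² = (56−55)²/55 + (56−59)²/59 + (32−22)²/22 + (71−79)²/79
   = 0.0182 + 0.1525 + 4.5455 + 0.8101
Sum = 5.526
df = 3. Since 5.526 < 11.345, we do not reject H₀.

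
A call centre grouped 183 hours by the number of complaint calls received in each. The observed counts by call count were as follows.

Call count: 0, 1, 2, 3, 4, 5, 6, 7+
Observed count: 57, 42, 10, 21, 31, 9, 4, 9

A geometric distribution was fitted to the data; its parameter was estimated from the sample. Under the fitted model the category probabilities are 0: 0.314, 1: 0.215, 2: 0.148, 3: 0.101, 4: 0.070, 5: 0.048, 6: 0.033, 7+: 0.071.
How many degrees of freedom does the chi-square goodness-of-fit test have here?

There are k = 8 categories and 1 parameter estimated from the data, so df = 8 − 1 − 1 = 6.

6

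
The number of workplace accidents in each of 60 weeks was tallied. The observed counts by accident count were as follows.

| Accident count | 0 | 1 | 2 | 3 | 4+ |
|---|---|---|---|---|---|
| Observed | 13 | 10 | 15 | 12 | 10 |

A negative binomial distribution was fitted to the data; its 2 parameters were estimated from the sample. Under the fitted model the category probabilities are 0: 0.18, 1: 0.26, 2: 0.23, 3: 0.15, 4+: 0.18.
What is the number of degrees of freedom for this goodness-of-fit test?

There are k = 5 categories and 2 parameters estimated from the data, so df = 5 − 1 − 2 = 2.

2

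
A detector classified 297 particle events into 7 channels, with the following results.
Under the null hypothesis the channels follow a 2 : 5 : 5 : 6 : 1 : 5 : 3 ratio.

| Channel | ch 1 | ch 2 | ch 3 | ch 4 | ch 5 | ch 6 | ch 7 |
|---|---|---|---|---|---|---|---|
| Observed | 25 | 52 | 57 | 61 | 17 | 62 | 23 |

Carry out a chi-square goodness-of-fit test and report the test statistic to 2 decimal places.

8.22

Ratio total = 27. Expected counts: 297×2/27 = 22, 297×5/27 = 55, 297×5/27 = 55, 297×6/27 = 66, 297×1/27 = 11, 297×5/27 = 55, 297×3/27 = 33.
cat         O        E   (O−E)²/E
ch 1       25       22      0.409
ch 2       52       55      0.164
ch 3       57       55      0.073
ch 4       61       66      0.379
ch 5       17       11      3.273
ch 6       62       55      0.891
ch 7       23       33      3.030
Sum = 8.22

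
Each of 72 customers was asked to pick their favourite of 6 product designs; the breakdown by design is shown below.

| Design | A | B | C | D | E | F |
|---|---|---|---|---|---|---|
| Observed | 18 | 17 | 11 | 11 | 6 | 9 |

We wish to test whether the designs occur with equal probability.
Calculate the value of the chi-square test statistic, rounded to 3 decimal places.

9.000

Under H₀ each category has probability 1/6, so each expected count is 72/6 = 12.
A: (18 − 12)²/12 = 36/12 = 3.0000
B: (17 − 12)²/12 = 25/12 = 2.0833
C: (11 − 12)²/12 = 1/12 = 0.0833
D: (11 − 12)²/12 = 1/12 = 0.0833
E: (6 − 12)²/12 = 36/12 = 3.0000
F: (9 − 12)²/12 = 9/12 = 0.7500
Sum = 9.000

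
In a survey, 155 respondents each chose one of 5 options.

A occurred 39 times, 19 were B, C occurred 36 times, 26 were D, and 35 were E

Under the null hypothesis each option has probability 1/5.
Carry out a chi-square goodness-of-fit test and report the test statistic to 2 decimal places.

Under H₀ each category has probability 1/5, so each expected count is 155/5 = 31.
χ² = (39−31)²/31 + (19−31)²/31 + (36−31)²/31 + (26−31)²/31 + (35−31)²/31
   = 2.065 + 4.645 + 0.806 + 0.806 + 0.516
Sum = 8.84

8.84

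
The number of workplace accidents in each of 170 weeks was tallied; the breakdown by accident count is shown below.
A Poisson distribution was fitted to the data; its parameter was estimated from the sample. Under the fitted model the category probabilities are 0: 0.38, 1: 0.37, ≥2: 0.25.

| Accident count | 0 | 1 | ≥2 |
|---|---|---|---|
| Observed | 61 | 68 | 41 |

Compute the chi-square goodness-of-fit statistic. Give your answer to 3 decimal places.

Expected counts E_i = n·p_i: 170×0.38 = 64.6, 170×0.37 = 62.9, 170×0.25 = 42.5.
cat         O        E   (O−E)²/E
0          61     64.6     0.2006
1          68     62.9     0.4135
≥2         41     42.5     0.0529
Sum = 0.667

0.667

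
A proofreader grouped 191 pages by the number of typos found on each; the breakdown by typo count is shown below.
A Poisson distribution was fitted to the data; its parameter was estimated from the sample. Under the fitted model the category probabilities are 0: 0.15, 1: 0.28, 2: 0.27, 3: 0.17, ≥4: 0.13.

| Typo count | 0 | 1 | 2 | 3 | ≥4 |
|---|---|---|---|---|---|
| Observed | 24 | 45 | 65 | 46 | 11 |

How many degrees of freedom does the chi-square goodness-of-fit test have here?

There are k = 5 categories and 1 parameter estimated from the data, so df = 5 − 1 − 1 = 3.

3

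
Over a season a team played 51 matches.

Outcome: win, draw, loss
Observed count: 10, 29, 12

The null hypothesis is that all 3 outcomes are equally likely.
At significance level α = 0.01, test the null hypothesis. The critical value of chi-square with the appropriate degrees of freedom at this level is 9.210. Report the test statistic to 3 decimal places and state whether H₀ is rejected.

12.824; reject

Under H₀ each category has probability 1/3, so each expected count is 51/3 = 17.
cat         O        E   (O−E)²/E
win        10       17     2.8824
draw       29       17     8.4706
loss       12       17     1.4706
Sum = 12.824
df = 2. Since 12.824 > 9.210, we reject H₀.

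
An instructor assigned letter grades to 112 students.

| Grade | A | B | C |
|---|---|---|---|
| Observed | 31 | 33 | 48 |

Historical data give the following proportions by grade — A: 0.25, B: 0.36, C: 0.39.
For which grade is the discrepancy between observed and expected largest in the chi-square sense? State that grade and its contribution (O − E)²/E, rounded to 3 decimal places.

B, 1.329

Expected counts E_i = n·p_i: 112×0.25 = 28, 112×0.36 = 40.32, 112×0.39 = 43.68.
cat         O        E   (O−E)²/E
A          31       28     0.3214
B          33    40.32     1.3289
C          48    43.68     0.4273
The largest term is for B: 1.329.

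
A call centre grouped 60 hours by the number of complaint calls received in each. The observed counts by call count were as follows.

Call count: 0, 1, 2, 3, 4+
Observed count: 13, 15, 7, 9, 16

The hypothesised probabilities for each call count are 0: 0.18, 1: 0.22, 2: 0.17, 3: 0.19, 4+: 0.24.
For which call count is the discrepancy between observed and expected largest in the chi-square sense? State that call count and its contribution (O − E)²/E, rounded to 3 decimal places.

Expected counts E_i = n·p_i: 60×0.18 = 10.8, 60×0.22 = 13.2, 60×0.17 = 10.2, 60×0.19 = 11.4, 60×0.24 = 14.4.
cat         O        E   (O−E)²/E
0          13     10.8     0.4481
1          15     13.2     0.2455
2           7     10.2     1.0039
3           9     11.4     0.5053
4+         16     14.4     0.1778
The largest term is for 2: 1.004.

2, 1.004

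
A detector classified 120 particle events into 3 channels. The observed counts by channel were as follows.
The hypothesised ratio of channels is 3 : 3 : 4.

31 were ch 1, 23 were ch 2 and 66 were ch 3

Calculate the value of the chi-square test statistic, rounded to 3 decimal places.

12.139

Ratio total = 10. Expected counts: 120×3/10 = 36, 120×3/10 = 36, 120×4/10 = 48.
ch 1: (31 − 36)²/36 = 25/36 = 0.6944
ch 2: (23 − 36)²/36 = 169/36 = 4.6944
ch 3: (66 − 48)²/48 = 324/48 = 6.7500
Sum = 12.139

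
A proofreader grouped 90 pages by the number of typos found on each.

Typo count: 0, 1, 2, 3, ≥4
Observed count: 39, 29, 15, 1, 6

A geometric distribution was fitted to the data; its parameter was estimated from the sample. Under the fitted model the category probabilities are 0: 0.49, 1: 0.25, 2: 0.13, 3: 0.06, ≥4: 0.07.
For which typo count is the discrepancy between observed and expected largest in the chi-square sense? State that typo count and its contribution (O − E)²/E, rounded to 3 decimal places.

3, 3.585

Expected counts E_i = n·p_i: 90×0.49 = 44.1, 90×0.25 = 22.5, 90×0.13 = 11.7, 90×0.06 = 5.4, 90×0.07 = 6.3.
0: (39 − 44.1)²/44.1 = 26.01/44.1 = 0.5898
1: (29 − 22.5)²/22.5 = 42.25/22.5 = 1.8778
2: (15 − 11.7)²/11.7 = 10.89/11.7 = 0.9308
3: (1 − 5.4)²/5.4 = 19.36/5.4 = 3.5852
≥4: (6 − 6.3)²/6.3 = 0.09/6.3 = 0.0143
The largest term is for 3: 3.585.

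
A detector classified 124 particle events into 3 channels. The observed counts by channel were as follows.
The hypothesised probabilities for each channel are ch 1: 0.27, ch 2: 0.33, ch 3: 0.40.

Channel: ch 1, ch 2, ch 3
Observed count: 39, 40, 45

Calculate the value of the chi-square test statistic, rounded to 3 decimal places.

1.357

Expected counts E_i = n·p_i: 124×0.27 = 33.48, 124×0.33 = 40.92, 124×0.40 = 49.6.
ch 1: (39 − 33.48)²/33.48 = 30.4704/33.48 = 0.9101
ch 2: (40 − 40.92)²/40.92 = 0.8464/40.92 = 0.0207
ch 3: (45 − 49.6)²/49.6 = 21.16/49.6 = 0.4266
Sum = 1.357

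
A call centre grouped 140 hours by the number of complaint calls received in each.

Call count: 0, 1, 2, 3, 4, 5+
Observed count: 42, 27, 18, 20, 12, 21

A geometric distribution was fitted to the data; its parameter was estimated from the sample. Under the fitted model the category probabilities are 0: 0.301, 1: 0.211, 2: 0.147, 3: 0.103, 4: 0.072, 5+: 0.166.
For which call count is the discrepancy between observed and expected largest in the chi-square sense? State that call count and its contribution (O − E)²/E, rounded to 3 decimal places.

Expected counts E_i = n·p_i: 140×0.301 = 42.14, 140×0.211 = 29.54, 140×0.147 = 20.58, 140×0.103 = 14.42, 140×0.072 = 10.08, 140×0.166 = 23.24.
0: (42 − 42.14)²/42.14 = 0.0196/42.14 = 0.0005
1: (27 − 29.54)²/29.54 = 6.4516/29.54 = 0.2184
2: (18 − 20.58)²/20.58 = 6.6564/20.58 = 0.3234
3: (20 − 14.42)²/14.42 = 31.1364/14.42 = 2.1593
4: (12 − 10.08)²/10.08 = 3.6864/10.08 = 0.3657
5+: (21 − 23.24)²/23.24 = 5.0176/23.24 = 0.2159
The largest term is for 3: 2.159.

3, 2.159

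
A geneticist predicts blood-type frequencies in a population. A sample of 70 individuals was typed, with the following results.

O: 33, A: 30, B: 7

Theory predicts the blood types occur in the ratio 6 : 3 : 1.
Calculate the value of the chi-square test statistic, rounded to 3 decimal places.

5.786

Ratio total = 10. Expected counts: 70×6/10 = 42, 70×3/10 = 21, 70×1/10 = 7.
χ² = (33−42)²/42 + (30−21)²/21 + (7−7)²/7
   = 1.9286 + 3.8571 + 0.0000
Sum = 5.786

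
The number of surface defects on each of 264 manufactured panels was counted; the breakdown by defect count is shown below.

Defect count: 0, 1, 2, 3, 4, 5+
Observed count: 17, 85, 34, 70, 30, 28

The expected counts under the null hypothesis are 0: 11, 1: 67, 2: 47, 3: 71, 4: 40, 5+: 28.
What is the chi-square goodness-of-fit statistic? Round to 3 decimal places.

14.218

0: (17 − 11)²/11 = 36/11 = 3.2727
1: (85 − 67)²/67 = 324/67 = 4.8358
2: (34 − 47)²/47 = 169/47 = 3.5957
3: (70 − 71)²/71 = 1/71 = 0.0141
4: (30 − 40)²/40 = 100/40 = 2.5000
5+: (28 − 28)²/28 = 0/28 = 0.0000
Sum = 14.218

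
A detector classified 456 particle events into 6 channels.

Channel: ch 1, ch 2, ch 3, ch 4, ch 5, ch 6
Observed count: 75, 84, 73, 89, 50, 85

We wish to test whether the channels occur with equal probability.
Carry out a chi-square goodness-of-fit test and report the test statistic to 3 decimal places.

Under H₀ each category has probability 1/6, so each expected count is 456/6 = 76.
ch 1: (75 − 76)²/76 = 1/76 = 0.0132
ch 2: (84 − 76)²/76 = 64/76 = 0.8421
ch 3: (73 − 76)²/76 = 9/76 = 0.1184
ch 4: (89 − 76)²/76 = 169/76 = 2.2237
ch 5: (50 − 76)²/76 = 676/76 = 8.8947
ch 6: (85 − 76)²/76 = 81/76 = 1.0658
Sum = 13.158

13.158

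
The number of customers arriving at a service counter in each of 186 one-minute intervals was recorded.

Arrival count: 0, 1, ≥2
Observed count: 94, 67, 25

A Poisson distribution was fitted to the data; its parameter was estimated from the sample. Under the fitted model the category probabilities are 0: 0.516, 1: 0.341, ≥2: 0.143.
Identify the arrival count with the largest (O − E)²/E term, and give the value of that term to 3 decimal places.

1, 0.201

Expected counts E_i = n·p_i: 186×0.516 = 95.976, 186×0.341 = 63.426, 186×0.143 = 26.598.
χ² = (94−95.976)²/95.976 + (67−63.426)²/63.426 + (25−26.598)²/26.598
   = 0.0407 + 0.2014 + 0.0960
The largest term is for 1: 0.201.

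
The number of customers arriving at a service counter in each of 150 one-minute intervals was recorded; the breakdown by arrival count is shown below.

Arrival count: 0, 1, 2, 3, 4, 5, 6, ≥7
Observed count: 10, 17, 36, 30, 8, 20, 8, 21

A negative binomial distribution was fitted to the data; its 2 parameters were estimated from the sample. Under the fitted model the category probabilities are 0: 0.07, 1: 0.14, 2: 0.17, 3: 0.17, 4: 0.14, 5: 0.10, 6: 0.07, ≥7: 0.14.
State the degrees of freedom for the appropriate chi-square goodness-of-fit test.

5

There are k = 8 categories and 2 parameters estimated from the data, so df = 8 − 1 − 2 = 5.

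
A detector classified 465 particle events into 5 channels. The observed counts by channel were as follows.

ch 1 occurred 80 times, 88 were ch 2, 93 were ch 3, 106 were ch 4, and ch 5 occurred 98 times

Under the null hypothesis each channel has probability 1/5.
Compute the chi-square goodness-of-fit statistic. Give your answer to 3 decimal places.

4.172

Expected count for each of the 5 categories: 465/5 = 93.
χ² = (80−93)²/93 + (88−93)²/93 + (93−93)²/93 + (106−93)²/93 + (98−93)²/93
   = 1.8172 + 0.2688 + 0.0000 + 1.8172 + 0.2688
Sum = 4.172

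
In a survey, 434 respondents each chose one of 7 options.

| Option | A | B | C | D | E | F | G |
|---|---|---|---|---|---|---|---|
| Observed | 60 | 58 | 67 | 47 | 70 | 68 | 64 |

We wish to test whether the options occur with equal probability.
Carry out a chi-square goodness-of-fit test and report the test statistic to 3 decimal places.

Under H₀ each category has probability 1/7, so each expected count is 434/7 = 62.
A: (60 − 62)²/62 = 4/62 = 0.0645
B: (58 − 62)²/62 = 16/62 = 0.2581
C: (67 − 62)²/62 = 25/62 = 0.4032
D: (47 − 62)²/62 = 225/62 = 3.6290
E: (70 − 62)²/62 = 64/62 = 1.0323
F: (68 − 62)²/62 = 36/62 = 0.5806
G: (64 − 62)²/62 = 4/62 = 0.0645
Sum = 6.032

6.032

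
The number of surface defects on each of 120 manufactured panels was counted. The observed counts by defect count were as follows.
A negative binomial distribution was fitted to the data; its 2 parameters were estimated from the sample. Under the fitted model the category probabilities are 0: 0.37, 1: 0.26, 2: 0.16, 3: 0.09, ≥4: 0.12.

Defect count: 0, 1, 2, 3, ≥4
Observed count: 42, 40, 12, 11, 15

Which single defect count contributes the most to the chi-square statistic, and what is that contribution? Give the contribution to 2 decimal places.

Expected counts E_i = n·p_i: 120×0.37 = 44.4, 120×0.26 = 31.2, 120×0.16 = 19.2, 120×0.09 = 10.8, 120×0.12 = 14.4.
χ² = (42−44.4)²/44.4 + (40−31.2)²/31.2 + (12−19.2)²/19.2 + (11−10.8)²/10.8 + (15−14.4)²/14.4
   = 0.130 + 2.482 + 2.700 + 0.004 + 0.025
The largest term is for 2: 2.70.

2, 2.70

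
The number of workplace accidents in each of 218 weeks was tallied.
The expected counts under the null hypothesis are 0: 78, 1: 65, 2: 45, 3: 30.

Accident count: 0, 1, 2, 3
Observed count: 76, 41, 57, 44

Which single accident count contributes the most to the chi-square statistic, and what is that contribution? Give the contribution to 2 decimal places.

1, 8.86

χ² = (76−78)²/78 + (41−65)²/65 + (57−45)²/45 + (44−30)²/30
   = 0.051 + 8.862 + 3.200 + 6.533
The largest term is for 1: 8.86.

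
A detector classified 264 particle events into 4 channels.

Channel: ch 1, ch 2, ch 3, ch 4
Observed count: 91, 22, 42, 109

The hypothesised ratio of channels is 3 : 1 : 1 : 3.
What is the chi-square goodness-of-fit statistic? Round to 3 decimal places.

7.778

Ratio total = 8. Expected counts: 264×3/8 = 99, 264×1/8 = 33, 264×1/8 = 33, 264×3/8 = 99.
cat         O        E   (O−E)²/E
ch 1       91       99     0.6465
ch 2       22       33     3.6667
ch 3       42       33     2.4545
ch 4      109       99     1.0101
Sum = 7.778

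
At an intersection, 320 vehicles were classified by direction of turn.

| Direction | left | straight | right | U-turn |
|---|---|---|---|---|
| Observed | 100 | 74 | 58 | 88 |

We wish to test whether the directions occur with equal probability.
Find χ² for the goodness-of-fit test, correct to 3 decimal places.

Expected count for each of the 4 categories: 320/4 = 80.
cat           O        E   (O−E)²/E
left        100       80     5.0000
straight     74       80     0.4500
right        58       80     6.0500
U-turn       88       80     0.8000
Sum = 12.300

12.300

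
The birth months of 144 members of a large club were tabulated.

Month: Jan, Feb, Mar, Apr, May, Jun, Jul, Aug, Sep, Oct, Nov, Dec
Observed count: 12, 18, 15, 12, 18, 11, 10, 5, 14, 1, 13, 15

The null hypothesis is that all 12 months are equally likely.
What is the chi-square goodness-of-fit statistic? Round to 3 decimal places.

Under H₀ each category has probability 1/12, so each expected count is 144/12 = 12.
cat         O        E   (O−E)²/E
Jan        12       12     0.0000
Feb        18       12     3.0000
Mar        15       12     0.7500
Apr        12       12     0.0000
May        18       12     3.0000
Jun        11       12     0.0833
Jul        10       12     0.3333
Aug         5       12     4.0833
Sep        14       12     0.3333
Oct         1       12    10.0833
Nov        13       12     0.0833
Dec        15       12     0.7500
Sum = 22.500

22.500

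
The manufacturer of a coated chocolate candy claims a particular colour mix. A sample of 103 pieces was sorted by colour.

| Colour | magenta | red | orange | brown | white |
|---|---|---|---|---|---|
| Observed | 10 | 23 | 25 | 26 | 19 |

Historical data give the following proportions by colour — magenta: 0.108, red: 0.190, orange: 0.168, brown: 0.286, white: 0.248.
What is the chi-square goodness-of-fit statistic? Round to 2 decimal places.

Expected counts E_i = n·p_i: 103×0.108 = 11.124, 103×0.190 = 19.57, 103×0.168 = 17.304, 103×0.286 = 29.458, 103×0.248 = 25.544.
cat          O        E   (O−E)²/E
magenta     10   11.124      0.114
red         23    19.57      0.601
orange      25   17.304      3.423
brown       26   29.458      0.406
white       19   25.544      1.676
Sum = 6.22

6.22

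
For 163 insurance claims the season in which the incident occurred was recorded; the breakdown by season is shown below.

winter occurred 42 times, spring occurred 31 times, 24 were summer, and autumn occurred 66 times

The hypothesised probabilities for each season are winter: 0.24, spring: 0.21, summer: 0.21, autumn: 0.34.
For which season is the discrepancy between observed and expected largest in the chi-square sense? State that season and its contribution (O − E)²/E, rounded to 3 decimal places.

Expected counts E_i = n·p_i: 163×0.24 = 39.12, 163×0.21 = 34.23, 163×0.21 = 34.23, 163×0.34 = 55.42.
winter: (42 − 39.12)²/39.12 = 8.2944/39.12 = 0.2120
spring: (31 − 34.23)²/34.23 = 10.4329/34.23 = 0.3048
summer: (24 − 34.23)²/34.23 = 104.6529/34.23 = 3.0573
autumn: (66 − 55.42)²/55.42 = 111.9364/55.42 = 2.0198
The largest term is for summer: 3.057.

summer, 3.057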